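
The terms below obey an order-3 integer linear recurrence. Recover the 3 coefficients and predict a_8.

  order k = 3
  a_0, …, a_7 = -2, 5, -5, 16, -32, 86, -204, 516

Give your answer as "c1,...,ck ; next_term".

-2,2,2 ; -1268

  a_3 = -2·-5 + 2·5 + 2·-2 = 16
  a_4 = -2·16 + 2·-5 + 2·5 = -32
  a_5 = -2·-32 + 2·16 + 2·-5 = 86
  a_6 = -2·86 + 2·-32 + 2·16 = -204
  a_7 = -2·-204 + 2·86 + 2·-32 = 516
  a_8 = -2·516 + 2·-204 + 2·86 = -1268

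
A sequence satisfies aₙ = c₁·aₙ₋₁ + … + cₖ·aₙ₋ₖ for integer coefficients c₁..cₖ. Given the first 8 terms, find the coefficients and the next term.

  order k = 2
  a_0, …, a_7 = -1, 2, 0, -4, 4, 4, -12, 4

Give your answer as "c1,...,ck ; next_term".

-1,-2 ; 20

  a_2 = -1·2 + -2·-1 = 0
  a_3 = -1·0 + -2·2 = -4
  a_4 = -1·-4 + -2·0 = 4
  a_5 = -1·4 + -2·-4 = 4
  a_6 = -1·4 + -2·4 = -12
  a_7 = -1·-12 + -2·4 = 4
  a_8 = -1·4 + -2·-12 = 20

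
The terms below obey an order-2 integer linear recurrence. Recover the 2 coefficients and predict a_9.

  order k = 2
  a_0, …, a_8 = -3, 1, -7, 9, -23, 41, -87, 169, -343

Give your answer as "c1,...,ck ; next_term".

-1,2 ; 681

  a_2 = -1·1 + 2·-3 = -7
  a_3 = -1·-7 + 2·1 = 9
  a_4 = -1·9 + 2·-7 = -23
  a_5 = -1·-23 + 2·9 = 41
  a_6 = -1·41 + 2·-23 = -87
  a_7 = -1·-87 + 2·41 = 169
  a_8 = -1·169 + 2·-87 = -343
  a_9 = -1·-343 + 2·169 = 681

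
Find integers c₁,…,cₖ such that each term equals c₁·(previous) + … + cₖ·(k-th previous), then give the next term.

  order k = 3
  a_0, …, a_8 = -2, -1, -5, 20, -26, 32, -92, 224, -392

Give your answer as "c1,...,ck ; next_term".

  a_3 = -2·-5 + -2·-1 + -4·-2 = 20
  a_4 = -2·20 + -2·-5 + -4·-1 = -26
  a_5 = -2·-26 + -2·20 + -4·-5 = 32
  a_6 = -2·32 + -2·-26 + -4·20 = -92
  a_7 = -2·-92 + -2·32 + -4·-26 = 224
  a_8 = -2·224 + -2·-92 + -4·32 = -392
  a_9 = -2·-392 + -2·224 + -4·-92 = 704

-2,-2,-4 ; 704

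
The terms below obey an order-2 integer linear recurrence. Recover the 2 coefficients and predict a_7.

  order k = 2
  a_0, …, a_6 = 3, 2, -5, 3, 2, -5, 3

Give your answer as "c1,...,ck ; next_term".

-1,-1 ; 2

  a_2 = -1·2 + -1·3 = -5
  a_3 = -1·-5 + -1·2 = 3
  a_4 = -1·3 + -1·-5 = 2
  a_5 = -1·2 + -1·3 = -5
  a_6 = -1·-5 + -1·2 = 3
  a_7 = -1·3 + -1·-5 = 2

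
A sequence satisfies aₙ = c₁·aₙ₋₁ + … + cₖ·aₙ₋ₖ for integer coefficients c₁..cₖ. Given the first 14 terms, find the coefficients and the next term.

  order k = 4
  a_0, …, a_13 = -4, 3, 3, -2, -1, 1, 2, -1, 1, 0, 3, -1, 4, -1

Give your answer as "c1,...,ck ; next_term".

0,1,0,1 ; 7

  a_4 = 0·-2 + 1·3 + 0·3 + 1·-4 = -1
  a_5 = 0·-1 + 1·-2 + 0·3 + 1·3 = 1
  a_6 = 0·1 + 1·-1 + 0·-2 + 1·3 = 2
  a_7 = 0·2 + 1·1 + 0·-1 + 1·-2 = -1
  a_8 = 0·-1 + 1·2 + 0·1 + 1·-1 = 1
  a_9 = 0·1 + 1·-1 + 0·2 + 1·1 = 0
  a_10 = 0·0 + 1·1 + 0·-1 + 1·2 = 3
  a_11 = 0·3 + 1·0 + 0·1 + 1·-1 = -1
  a_12 = 0·-1 + 1·3 + 0·0 + 1·1 = 4
  a_13 = 0·4 + 1·-1 + 0·3 + 1·0 = -1
  a_14 = 0·-1 + 1·4 + 0·-1 + 1·3 = 7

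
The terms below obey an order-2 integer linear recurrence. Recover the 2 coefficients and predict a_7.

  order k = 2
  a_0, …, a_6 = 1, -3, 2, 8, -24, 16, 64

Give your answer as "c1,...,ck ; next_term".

  a_2 = -2·-3 + -4·1 = 2
  a_3 = -2·2 + -4·-3 = 8
  a_4 = -2·8 + -4·2 = -24
  a_5 = -2·-24 + -4·8 = 16
  a_6 = -2·16 + -4·-24 = 64
  a_7 = -2·64 + -4·16 = -192

-2,-4 ; -192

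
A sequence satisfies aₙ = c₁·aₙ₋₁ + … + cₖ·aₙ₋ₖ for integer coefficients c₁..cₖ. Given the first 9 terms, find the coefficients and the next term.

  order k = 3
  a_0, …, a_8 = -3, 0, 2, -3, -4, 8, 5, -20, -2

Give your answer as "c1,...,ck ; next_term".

0,-2,1 ; 45

  a_3 = 0·2 + -2·0 + 1·-3 = -3
  a_4 = 0·-3 + -2·2 + 1·0 = -4
  a_5 = 0·-4 + -2·-3 + 1·2 = 8
  a_6 = 0·8 + -2·-4 + 1·-3 = 5
  a_7 = 0·5 + -2·8 + 1·-4 = -20
  a_8 = 0·-20 + -2·5 + 1·8 = -2
  a_9 = 0·-2 + -2·-20 + 1·5 = 45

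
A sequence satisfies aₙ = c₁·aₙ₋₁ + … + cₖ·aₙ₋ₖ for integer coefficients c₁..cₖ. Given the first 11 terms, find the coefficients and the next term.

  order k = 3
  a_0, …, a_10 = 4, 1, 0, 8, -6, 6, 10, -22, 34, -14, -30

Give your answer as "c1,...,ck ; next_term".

  a_3 = -1·0 + 0·1 + 2·4 = 8
  a_4 = -1·8 + 0·0 + 2·1 = -6
  a_5 = -1·-6 + 0·8 + 2·0 = 6
  a_6 = -1·6 + 0·-6 + 2·8 = 10
  a_7 = -1·10 + 0·6 + 2·-6 = -22
  a_8 = -1·-22 + 0·10 + 2·6 = 34
  a_9 = -1·34 + 0·-22 + 2·10 = -14
  a_10 = -1·-14 + 0·34 + 2·-22 = -30
  a_11 = -1·-30 + 0·-14 + 2·34 = 98

-1,0,2 ; 98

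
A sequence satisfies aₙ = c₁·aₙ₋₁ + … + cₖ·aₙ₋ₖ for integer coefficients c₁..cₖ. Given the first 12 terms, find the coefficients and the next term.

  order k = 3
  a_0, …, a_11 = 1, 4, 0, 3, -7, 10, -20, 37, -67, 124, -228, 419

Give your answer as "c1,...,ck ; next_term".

-1,1,-1 ; -771

  a_3 = -1·0 + 1·4 + -1·1 = 3
  a_4 = -1·3 + 1·0 + -1·4 = -7
  a_5 = -1·-7 + 1·3 + -1·0 = 10
  a_6 = -1·10 + 1·-7 + -1·3 = -20
  a_7 = -1·-20 + 1·10 + -1·-7 = 37
  a_8 = -1·37 + 1·-20 + -1·10 = -67
  a_9 = -1·-67 + 1·37 + -1·-20 = 124
  a_10 = -1·124 + 1·-67 + -1·37 = -228
  a_11 = -1·-228 + 1·124 + -1·-67 = 419
  a_12 = -1·419 + 1·-228 + -1·124 = -771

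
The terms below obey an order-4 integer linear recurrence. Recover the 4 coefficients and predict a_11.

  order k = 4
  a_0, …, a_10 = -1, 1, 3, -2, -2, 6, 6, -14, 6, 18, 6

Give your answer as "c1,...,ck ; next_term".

  a_4 = -1·-2 + 0·3 + 0·1 + 4·-1 = -2
  a_5 = -1·-2 + 0·-2 + 0·3 + 4·1 = 6
  a_6 = -1·6 + 0·-2 + 0·-2 + 4·3 = 6
  a_7 = -1·6 + 0·6 + 0·-2 + 4·-2 = -14
  a_8 = -1·-14 + 0·6 + 0·6 + 4·-2 = 6
  a_9 = -1·6 + 0·-14 + 0·6 + 4·6 = 18
  a_10 = -1·18 + 0·6 + 0·-14 + 4·6 = 6
  a_11 = -1·6 + 0·18 + 0·6 + 4·-14 = -62

-1,0,0,4 ; -62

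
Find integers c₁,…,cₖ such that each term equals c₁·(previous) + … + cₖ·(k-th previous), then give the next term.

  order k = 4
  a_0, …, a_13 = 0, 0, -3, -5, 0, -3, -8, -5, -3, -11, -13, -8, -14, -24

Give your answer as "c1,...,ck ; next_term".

0,0,1,1 ; -21

  a_4 = 0·-5 + 0·-3 + 1·0 + 1·0 = 0
  a_5 = 0·0 + 0·-5 + 1·-3 + 1·0 = -3
  a_6 = 0·-3 + 0·0 + 1·-5 + 1·-3 = -8
  a_7 = 0·-8 + 0·-3 + 1·0 + 1·-5 = -5
  a_8 = 0·-5 + 0·-8 + 1·-3 + 1·0 = -3
  a_9 = 0·-3 + 0·-5 + 1·-8 + 1·-3 = -11
  a_10 = 0·-11 + 0·-3 + 1·-5 + 1·-8 = -13
  a_11 = 0·-13 + 0·-11 + 1·-3 + 1·-5 = -8
  a_12 = 0·-8 + 0·-13 + 1·-11 + 1·-3 = -14
  a_13 = 0·-14 + 0·-8 + 1·-13 + 1·-11 = -24
  a_14 = 0·-24 + 0·-14 + 1·-8 + 1·-13 = -21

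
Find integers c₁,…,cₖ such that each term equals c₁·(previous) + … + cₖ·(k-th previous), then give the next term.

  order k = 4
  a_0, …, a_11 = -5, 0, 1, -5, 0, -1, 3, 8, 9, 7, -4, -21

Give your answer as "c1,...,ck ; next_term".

  a_4 = 1·-5 + 0·1 + -1·0 + -1·-5 = 0
  a_5 = 1·0 + 0·-5 + -1·1 + -1·0 = -1
  a_6 = 1·-1 + 0·0 + -1·-5 + -1·1 = 3
  a_7 = 1·3 + 0·-1 + -1·0 + -1·-5 = 8
  a_8 = 1·8 + 0·3 + -1·-1 + -1·0 = 9
  a_9 = 1·9 + 0·8 + -1·3 + -1·-1 = 7
  a_10 = 1·7 + 0·9 + -1·8 + -1·3 = -4
  a_11 = 1·-4 + 0·7 + -1·9 + -1·8 = -21
  a_12 = 1·-21 + 0·-4 + -1·7 + -1·9 = -37

1,0,-1,-1 ; -37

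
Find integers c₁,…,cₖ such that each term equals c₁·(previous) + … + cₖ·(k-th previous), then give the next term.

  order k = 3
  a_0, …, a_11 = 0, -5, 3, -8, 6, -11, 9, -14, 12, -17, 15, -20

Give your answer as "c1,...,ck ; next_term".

  a_3 = -1·3 + 1·-5 + 1·0 = -8
  a_4 = -1·-8 + 1·3 + 1·-5 = 6
  a_5 = -1·6 + 1·-8 + 1·3 = -11
  a_6 = -1·-11 + 1·6 + 1·-8 = 9
  a_7 = -1·9 + 1·-11 + 1·6 = -14
  a_8 = -1·-14 + 1·9 + 1·-11 = 12
  a_9 = -1·12 + 1·-14 + 1·9 = -17
  a_10 = -1·-17 + 1·12 + 1·-14 = 15
  a_11 = -1·15 + 1·-17 + 1·12 = -20
  a_12 = -1·-20 + 1·15 + 1·-17 = 18

-1,1,1 ; 18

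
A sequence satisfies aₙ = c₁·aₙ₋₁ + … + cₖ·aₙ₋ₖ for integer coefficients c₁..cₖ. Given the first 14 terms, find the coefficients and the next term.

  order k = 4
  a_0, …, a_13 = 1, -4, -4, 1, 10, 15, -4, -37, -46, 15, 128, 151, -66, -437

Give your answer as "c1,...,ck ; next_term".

  a_4 = 0·1 + -1·-4 + -2·-4 + -2·1 = 10
  a_5 = 0·10 + -1·1 + -2·-4 + -2·-4 = 15
  a_6 = 0·15 + -1·10 + -2·1 + -2·-4 = -4
  a_7 = 0·-4 + -1·15 + -2·10 + -2·1 = -37
  a_8 = 0·-37 + -1·-4 + -2·15 + -2·10 = -46
  a_9 = 0·-46 + -1·-37 + -2·-4 + -2·15 = 15
  a_10 = 0·15 + -1·-46 + -2·-37 + -2·-4 = 128
  a_11 = 0·128 + -1·15 + -2·-46 + -2·-37 = 151
  a_12 = 0·151 + -1·128 + -2·15 + -2·-46 = -66
  a_13 = 0·-66 + -1·151 + -2·128 + -2·15 = -437
  a_14 = 0·-437 + -1·-66 + -2·151 + -2·128 = -492

0,-1,-2,-2 ; -492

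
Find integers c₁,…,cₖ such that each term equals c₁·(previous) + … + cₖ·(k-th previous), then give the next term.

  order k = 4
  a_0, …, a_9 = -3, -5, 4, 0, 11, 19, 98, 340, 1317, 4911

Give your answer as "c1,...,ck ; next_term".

  a_4 = 3·0 + 3·4 + -1·-5 + 2·-3 = 11
  a_5 = 3·11 + 3·0 + -1·4 + 2·-5 = 19
  a_6 = 3·19 + 3·11 + -1·0 + 2·4 = 98
  a_7 = 3·98 + 3·19 + -1·11 + 2·0 = 340
  a_8 = 3·340 + 3·98 + -1·19 + 2·11 = 1317
  a_9 = 3·1317 + 3·340 + -1·98 + 2·19 = 4911
  a_10 = 3·4911 + 3·1317 + -1·340 + 2·98 = 18540

3,3,-1,2 ; 18540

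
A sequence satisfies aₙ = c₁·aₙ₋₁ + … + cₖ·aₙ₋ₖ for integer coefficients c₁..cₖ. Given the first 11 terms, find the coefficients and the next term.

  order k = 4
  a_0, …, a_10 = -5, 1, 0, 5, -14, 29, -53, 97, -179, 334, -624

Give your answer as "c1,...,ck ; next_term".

-2,0,1,1 ; 1166

  a_4 = -2·5 + 0·0 + 1·1 + 1·-5 = -14
  a_5 = -2·-14 + 0·5 + 1·0 + 1·1 = 29
  a_6 = -2·29 + 0·-14 + 1·5 + 1·0 = -53
  a_7 = -2·-53 + 0·29 + 1·-14 + 1·5 = 97
  a_8 = -2·97 + 0·-53 + 1·29 + 1·-14 = -179
  a_9 = -2·-179 + 0·97 + 1·-53 + 1·29 = 334
  a_10 = -2·334 + 0·-179 + 1·97 + 1·-53 = -624
  a_11 = -2·-624 + 0·334 + 1·-179 + 1·97 = 1166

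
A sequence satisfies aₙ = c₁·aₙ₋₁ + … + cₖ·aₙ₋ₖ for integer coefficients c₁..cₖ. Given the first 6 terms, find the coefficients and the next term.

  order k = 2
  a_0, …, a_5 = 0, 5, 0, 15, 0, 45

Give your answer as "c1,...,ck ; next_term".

  a_2 = 0·5 + 3·0 = 0
  a_3 = 0·0 + 3·5 = 15
  a_4 = 0·15 + 3·0 = 0
  a_5 = 0·0 + 3·15 = 45
  a_6 = 0·45 + 3·0 = 0

0,3 ; 0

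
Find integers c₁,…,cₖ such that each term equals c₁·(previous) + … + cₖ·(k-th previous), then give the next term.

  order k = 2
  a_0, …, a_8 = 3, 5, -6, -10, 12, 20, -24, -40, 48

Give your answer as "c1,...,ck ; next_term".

  a_2 = 0·5 + -2·3 = -6
  a_3 = 0·-6 + -2·5 = -10
  a_4 = 0·-10 + -2·-6 = 12
  a_5 = 0·12 + -2·-10 = 20
  a_6 = 0·20 + -2·12 = -24
  a_7 = 0·-24 + -2·20 = -40
  a_8 = 0·-40 + -2·-24 = 48
  a_9 = 0·48 + -2·-40 = 80

0,-2 ; 80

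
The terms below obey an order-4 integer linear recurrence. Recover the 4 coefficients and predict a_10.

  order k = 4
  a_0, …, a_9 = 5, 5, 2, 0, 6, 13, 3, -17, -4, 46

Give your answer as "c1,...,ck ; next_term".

  a_4 = 1·0 + -2·2 + 1·5 + 1·5 = 6
  a_5 = 1·6 + -2·0 + 1·2 + 1·5 = 13
  a_6 = 1·13 + -2·6 + 1·0 + 1·2 = 3
  a_7 = 1·3 + -2·13 + 1·6 + 1·0 = -17
  a_8 = 1·-17 + -2·3 + 1·13 + 1·6 = -4
  a_9 = 1·-4 + -2·-17 + 1·3 + 1·13 = 46
  a_10 = 1·46 + -2·-4 + 1·-17 + 1·3 = 40

1,-2,1,1 ; 40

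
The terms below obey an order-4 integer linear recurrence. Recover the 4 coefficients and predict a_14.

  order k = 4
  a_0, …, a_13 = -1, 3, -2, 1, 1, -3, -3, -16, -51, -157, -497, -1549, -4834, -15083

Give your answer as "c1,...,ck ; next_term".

  a_4 = 3·1 + 1·-2 + -1·3 + -3·-1 = 1
  a_5 = 3·1 + 1·1 + -1·-2 + -3·3 = -3
  a_6 = 3·-3 + 1·1 + -1·1 + -3·-2 = -3
  a_7 = 3·-3 + 1·-3 + -1·1 + -3·1 = -16
  a_8 = 3·-16 + 1·-3 + -1·-3 + -3·1 = -51
  a_9 = 3·-51 + 1·-16 + -1·-3 + -3·-3 = -157
  a_10 = 3·-157 + 1·-51 + -1·-16 + -3·-3 = -497
  a_11 = 3·-497 + 1·-157 + -1·-51 + -3·-16 = -1549
  a_12 = 3·-1549 + 1·-497 + -1·-157 + -3·-51 = -4834
  a_13 = 3·-4834 + 1·-1549 + -1·-497 + -3·-157 = -15083
  a_14 = 3·-15083 + 1·-4834 + -1·-1549 + -3·-497 = -47043

3,1,-1,-3 ; -47043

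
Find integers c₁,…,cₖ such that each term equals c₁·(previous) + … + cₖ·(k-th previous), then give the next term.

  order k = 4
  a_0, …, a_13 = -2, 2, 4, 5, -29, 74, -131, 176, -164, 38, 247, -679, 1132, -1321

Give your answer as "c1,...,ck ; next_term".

-3,-3,0,1 ; 814

  a_4 = -3·5 + -3·4 + 0·2 + 1·-2 = -29
  a_5 = -3·-29 + -3·5 + 0·4 + 1·2 = 74
  a_6 = -3·74 + -3·-29 + 0·5 + 1·4 = -131
  a_7 = -3·-131 + -3·74 + 0·-29 + 1·5 = 176
  a_8 = -3·176 + -3·-131 + 0·74 + 1·-29 = -164
  a_9 = -3·-164 + -3·176 + 0·-131 + 1·74 = 38
  a_10 = -3·38 + -3·-164 + 0·176 + 1·-131 = 247
  a_11 = -3·247 + -3·38 + 0·-164 + 1·176 = -679
  a_12 = -3·-679 + -3·247 + 0·38 + 1·-164 = 1132
  a_13 = -3·1132 + -3·-679 + 0·247 + 1·38 = -1321
  a_14 = -3·-1321 + -3·1132 + 0·-679 + 1·247 = 814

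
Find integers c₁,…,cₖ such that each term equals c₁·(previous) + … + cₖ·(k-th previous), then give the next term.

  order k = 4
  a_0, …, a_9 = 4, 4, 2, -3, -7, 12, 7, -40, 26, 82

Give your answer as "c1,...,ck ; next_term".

-1,-3,0,-1 ; -167

  a_4 = -1·-3 + -3·2 + 0·4 + -1·4 = -7
  a_5 = -1·-7 + -3·-3 + 0·2 + -1·4 = 12
  a_6 = -1·12 + -3·-7 + 0·-3 + -1·2 = 7
  a_7 = -1·7 + -3·12 + 0·-7 + -1·-3 = -40
  a_8 = -1·-40 + -3·7 + 0·12 + -1·-7 = 26
  a_9 = -1·26 + -3·-40 + 0·7 + -1·12 = 82
  a_10 = -1·82 + -3·26 + 0·-40 + -1·7 = -167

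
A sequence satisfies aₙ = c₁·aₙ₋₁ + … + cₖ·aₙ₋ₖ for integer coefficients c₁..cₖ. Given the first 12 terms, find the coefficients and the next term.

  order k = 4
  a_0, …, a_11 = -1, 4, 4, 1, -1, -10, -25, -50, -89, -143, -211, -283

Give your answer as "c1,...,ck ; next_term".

  a_4 = 2·1 + 0·4 + -1·4 + -1·-1 = -1
  a_5 = 2·-1 + 0·1 + -1·4 + -1·4 = -10
  a_6 = 2·-10 + 0·-1 + -1·1 + -1·4 = -25
  a_7 = 2·-25 + 0·-10 + -1·-1 + -1·1 = -50
  a_8 = 2·-50 + 0·-25 + -1·-10 + -1·-1 = -89
  a_9 = 2·-89 + 0·-50 + -1·-25 + -1·-10 = -143
  a_10 = 2·-143 + 0·-89 + -1·-50 + -1·-25 = -211
  a_11 = 2·-211 + 0·-143 + -1·-89 + -1·-50 = -283
  a_12 = 2·-283 + 0·-211 + -1·-143 + -1·-89 = -334

2,0,-1,-1 ; -334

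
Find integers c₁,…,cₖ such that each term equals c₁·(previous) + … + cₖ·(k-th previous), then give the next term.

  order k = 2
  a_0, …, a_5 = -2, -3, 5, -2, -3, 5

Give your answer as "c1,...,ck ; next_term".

  a_2 = -1·-3 + -1·-2 = 5
  a_3 = -1·5 + -1·-3 = -2
  a_4 = -1·-2 + -1·5 = -3
  a_5 = -1·-3 + -1·-2 = 5
  a_6 = -1·5 + -1·-3 = -2

-1,-1 ; -2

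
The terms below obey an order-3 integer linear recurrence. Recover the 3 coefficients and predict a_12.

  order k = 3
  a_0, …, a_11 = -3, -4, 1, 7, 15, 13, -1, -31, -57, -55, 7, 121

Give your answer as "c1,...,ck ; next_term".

1,0,-2 ; 231

  a_3 = 1·1 + 0·-4 + -2·-3 = 7
  a_4 = 1·7 + 0·1 + -2·-4 = 15
  a_5 = 1·15 + 0·7 + -2·1 = 13
  a_6 = 1·13 + 0·15 + -2·7 = -1
  a_7 = 1·-1 + 0·13 + -2·15 = -31
  a_8 = 1·-31 + 0·-1 + -2·13 = -57
  a_9 = 1·-57 + 0·-31 + -2·-1 = -55
  a_10 = 1·-55 + 0·-57 + -2·-31 = 7
  a_11 = 1·7 + 0·-55 + -2·-57 = 121
  a_12 = 1·121 + 0·7 + -2·-55 = 231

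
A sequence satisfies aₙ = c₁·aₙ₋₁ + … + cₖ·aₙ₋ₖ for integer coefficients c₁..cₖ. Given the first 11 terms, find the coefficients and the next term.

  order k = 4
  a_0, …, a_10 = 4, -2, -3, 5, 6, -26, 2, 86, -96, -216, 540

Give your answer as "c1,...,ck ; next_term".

0,-2,4,2 ; 220

  a_4 = 0·5 + -2·-3 + 4·-2 + 2·4 = 6
  a_5 = 0·6 + -2·5 + 4·-3 + 2·-2 = -26
  a_6 = 0·-26 + -2·6 + 4·5 + 2·-3 = 2
  a_7 = 0·2 + -2·-26 + 4·6 + 2·5 = 86
  a_8 = 0·86 + -2·2 + 4·-26 + 2·6 = -96
  a_9 = 0·-96 + -2·86 + 4·2 + 2·-26 = -216
  a_10 = 0·-216 + -2·-96 + 4·86 + 2·2 = 540
  a_11 = 0·540 + -2·-216 + 4·-96 + 2·86 = 220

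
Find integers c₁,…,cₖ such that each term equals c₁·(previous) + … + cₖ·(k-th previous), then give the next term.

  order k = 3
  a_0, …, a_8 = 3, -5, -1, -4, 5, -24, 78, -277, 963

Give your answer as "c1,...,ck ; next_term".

  a_3 = -3·-1 + 2·-5 + 1·3 = -4
  a_4 = -3·-4 + 2·-1 + 1·-5 = 5
  a_5 = -3·5 + 2·-4 + 1·-1 = -24
  a_6 = -3·-24 + 2·5 + 1·-4 = 78
  a_7 = -3·78 + 2·-24 + 1·5 = -277
  a_8 = -3·-277 + 2·78 + 1·-24 = 963
  a_9 = -3·963 + 2·-277 + 1·78 = -3365

-3,2,1 ; -3365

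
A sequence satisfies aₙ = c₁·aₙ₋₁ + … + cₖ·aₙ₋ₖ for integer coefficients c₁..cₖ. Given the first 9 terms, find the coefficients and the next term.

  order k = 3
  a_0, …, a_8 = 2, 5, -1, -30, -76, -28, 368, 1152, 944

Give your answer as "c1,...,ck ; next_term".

  a_3 = 2·-1 + -4·5 + -4·2 = -30
  a_4 = 2·-30 + -4·-1 + -4·5 = -76
  a_5 = 2·-76 + -4·-30 + -4·-1 = -28
  a_6 = 2·-28 + -4·-76 + -4·-30 = 368
  a_7 = 2·368 + -4·-28 + -4·-76 = 1152
  a_8 = 2·1152 + -4·368 + -4·-28 = 944
  a_9 = 2·944 + -4·1152 + -4·368 = -4192

2,-4,-4 ; -4192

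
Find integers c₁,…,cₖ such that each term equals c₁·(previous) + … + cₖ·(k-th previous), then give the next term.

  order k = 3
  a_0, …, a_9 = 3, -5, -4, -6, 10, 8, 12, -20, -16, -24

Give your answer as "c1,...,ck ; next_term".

  a_3 = 0·-4 + 0·-5 + -2·3 = -6
  a_4 = 0·-6 + 0·-4 + -2·-5 = 10
  a_5 = 0·10 + 0·-6 + -2·-4 = 8
  a_6 = 0·8 + 0·10 + -2·-6 = 12
  a_7 = 0·12 + 0·8 + -2·10 = -20
  a_8 = 0·-20 + 0·12 + -2·8 = -16
  a_9 = 0·-16 + 0·-20 + -2·12 = -24
  a_10 = 0·-24 + 0·-16 + -2·-20 = 40

0,0,-2 ; 40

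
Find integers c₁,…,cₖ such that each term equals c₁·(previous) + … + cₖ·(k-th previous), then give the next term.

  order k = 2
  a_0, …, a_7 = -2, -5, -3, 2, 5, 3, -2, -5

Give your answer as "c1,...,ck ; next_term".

  a_2 = 1·-5 + -1·-2 = -3
  a_3 = 1·-3 + -1·-5 = 2
  a_4 = 1·2 + -1·-3 = 5
  a_5 = 1·5 + -1·2 = 3
  a_6 = 1·3 + -1·5 = -2
  a_7 = 1·-2 + -1·3 = -5
  a_8 = 1·-5 + -1·-2 = -3

1,-1 ; -3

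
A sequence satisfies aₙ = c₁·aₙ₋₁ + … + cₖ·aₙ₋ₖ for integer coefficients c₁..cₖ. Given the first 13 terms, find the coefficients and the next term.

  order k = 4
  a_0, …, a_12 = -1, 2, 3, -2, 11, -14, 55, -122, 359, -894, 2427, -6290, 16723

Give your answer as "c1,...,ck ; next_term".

-2,2,2,3 ; -43854

  a_4 = -2·-2 + 2·3 + 2·2 + 3·-1 = 11
  a_5 = -2·11 + 2·-2 + 2·3 + 3·2 = -14
  a_6 = -2·-14 + 2·11 + 2·-2 + 3·3 = 55
  a_7 = -2·55 + 2·-14 + 2·11 + 3·-2 = -122
  a_8 = -2·-122 + 2·55 + 2·-14 + 3·11 = 359
  a_9 = -2·359 + 2·-122 + 2·55 + 3·-14 = -894
  a_10 = -2·-894 + 2·359 + 2·-122 + 3·55 = 2427
  a_11 = -2·2427 + 2·-894 + 2·359 + 3·-122 = -6290
  a_12 = -2·-6290 + 2·2427 + 2·-894 + 3·359 = 16723
  a_13 = -2·16723 + 2·-6290 + 2·2427 + 3·-894 = -43854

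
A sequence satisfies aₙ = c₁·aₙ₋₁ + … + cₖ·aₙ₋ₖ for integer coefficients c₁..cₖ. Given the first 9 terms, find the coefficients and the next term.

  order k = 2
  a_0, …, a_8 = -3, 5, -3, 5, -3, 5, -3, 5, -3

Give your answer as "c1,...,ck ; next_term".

0,1 ; 5

  a_2 = 0·5 + 1·-3 = -3
  a_3 = 0·-3 + 1·5 = 5
  a_4 = 0·5 + 1·-3 = -3
  a_5 = 0·-3 + 1·5 = 5
  a_6 = 0·5 + 1·-3 = -3
  a_7 = 0·-3 + 1·5 = 5
  a_8 = 0·5 + 1·-3 = -3
  a_9 = 0·-3 + 1·5 = 5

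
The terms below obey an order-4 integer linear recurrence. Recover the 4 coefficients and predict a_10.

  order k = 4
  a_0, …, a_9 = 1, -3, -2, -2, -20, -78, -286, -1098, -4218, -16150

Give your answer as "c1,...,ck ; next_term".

  a_4 = 3·-2 + 2·-2 + 4·-3 + 2·1 = -20
  a_5 = 3·-20 + 2·-2 + 4·-2 + 2·-3 = -78
  a_6 = 3·-78 + 2·-20 + 4·-2 + 2·-2 = -286
  a_7 = 3·-286 + 2·-78 + 4·-20 + 2·-2 = -1098
  a_8 = 3·-1098 + 2·-286 + 4·-78 + 2·-20 = -4218
  a_9 = 3·-4218 + 2·-1098 + 4·-286 + 2·-78 = -16150
  a_10 = 3·-16150 + 2·-4218 + 4·-1098 + 2·-286 = -61850

3,2,4,2 ; -61850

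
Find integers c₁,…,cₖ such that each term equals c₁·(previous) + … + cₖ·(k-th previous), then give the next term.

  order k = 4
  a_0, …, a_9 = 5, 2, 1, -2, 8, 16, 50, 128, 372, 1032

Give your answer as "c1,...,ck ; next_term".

2,2,0,2 ; 2908

  a_4 = 2·-2 + 2·1 + 0·2 + 2·5 = 8
  a_5 = 2·8 + 2·-2 + 0·1 + 2·2 = 16
  a_6 = 2·16 + 2·8 + 0·-2 + 2·1 = 50
  a_7 = 2·50 + 2·16 + 0·8 + 2·-2 = 128
  a_8 = 2·128 + 2·50 + 0·16 + 2·8 = 372
  a_9 = 2·372 + 2·128 + 0·50 + 2·16 = 1032
  a_10 = 2·1032 + 2·372 + 0·128 + 2·50 = 2908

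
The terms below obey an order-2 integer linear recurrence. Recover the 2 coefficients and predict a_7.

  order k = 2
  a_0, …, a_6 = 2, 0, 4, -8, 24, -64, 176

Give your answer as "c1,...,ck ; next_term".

-2,2 ; -480

  a_2 = -2·0 + 2·2 = 4
  a_3 = -2·4 + 2·0 = -8
  a_4 = -2·-8 + 2·4 = 24
  a_5 = -2·24 + 2·-8 = -64
  a_6 = -2·-64 + 2·24 = 176
  a_7 = -2·176 + 2·-64 = -480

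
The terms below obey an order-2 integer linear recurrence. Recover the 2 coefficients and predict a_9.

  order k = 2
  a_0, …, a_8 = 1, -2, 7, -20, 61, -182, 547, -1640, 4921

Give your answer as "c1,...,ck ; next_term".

  a_2 = -2·-2 + 3·1 = 7
  a_3 = -2·7 + 3·-2 = -20
  a_4 = -2·-20 + 3·7 = 61
  a_5 = -2·61 + 3·-20 = -182
  a_6 = -2·-182 + 3·61 = 547
  a_7 = -2·547 + 3·-182 = -1640
  a_8 = -2·-1640 + 3·547 = 4921
  a_9 = -2·4921 + 3·-1640 = -14762

-2,3 ; -14762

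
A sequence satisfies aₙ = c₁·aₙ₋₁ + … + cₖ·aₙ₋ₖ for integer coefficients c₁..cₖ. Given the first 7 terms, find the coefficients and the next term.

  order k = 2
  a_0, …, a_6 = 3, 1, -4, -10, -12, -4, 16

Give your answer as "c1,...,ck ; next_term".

2,-2 ; 40

  a_2 = 2·1 + -2·3 = -4
  a_3 = 2·-4 + -2·1 = -10
  a_4 = 2·-10 + -2·-4 = -12
  a_5 = 2·-12 + -2·-10 = -4
  a_6 = 2·-4 + -2·-12 = 16
  a_7 = 2·16 + -2·-4 = 40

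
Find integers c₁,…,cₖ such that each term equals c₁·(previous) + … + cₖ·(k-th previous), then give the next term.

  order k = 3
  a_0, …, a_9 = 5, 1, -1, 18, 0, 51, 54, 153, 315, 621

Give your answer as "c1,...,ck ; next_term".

0,3,3 ; 1404

  a_3 = 0·-1 + 3·1 + 3·5 = 18
  a_4 = 0·18 + 3·-1 + 3·1 = 0
  a_5 = 0·0 + 3·18 + 3·-1 = 51
  a_6 = 0·51 + 3·0 + 3·18 = 54
  a_7 = 0·54 + 3·51 + 3·0 = 153
  a_8 = 0·153 + 3·54 + 3·51 = 315
  a_9 = 0·315 + 3·153 + 3·54 = 621
  a_10 = 0·621 + 3·315 + 3·153 = 1404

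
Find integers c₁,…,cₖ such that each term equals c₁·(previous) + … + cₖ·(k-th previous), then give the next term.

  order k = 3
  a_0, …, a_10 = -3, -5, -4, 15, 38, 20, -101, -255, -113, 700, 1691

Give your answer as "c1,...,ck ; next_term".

  a_3 = 1·-4 + -2·-5 + -3·-3 = 15
  a_4 = 1·15 + -2·-4 + -3·-5 = 38
  a_5 = 1·38 + -2·15 + -3·-4 = 20
  a_6 = 1·20 + -2·38 + -3·15 = -101
  a_7 = 1·-101 + -2·20 + -3·38 = -255
  a_8 = 1·-255 + -2·-101 + -3·20 = -113
  a_9 = 1·-113 + -2·-255 + -3·-101 = 700
  a_10 = 1·700 + -2·-113 + -3·-255 = 1691
  a_11 = 1·1691 + -2·700 + -3·-113 = 630

1,-2,-3 ; 630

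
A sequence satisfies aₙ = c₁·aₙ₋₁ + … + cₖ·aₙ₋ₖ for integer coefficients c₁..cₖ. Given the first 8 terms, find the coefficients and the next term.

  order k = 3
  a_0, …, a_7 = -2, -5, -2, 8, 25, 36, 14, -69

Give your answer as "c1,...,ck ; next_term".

2,-2,-1 ; -202

  a_3 = 2·-2 + -2·-5 + -1·-2 = 8
  a_4 = 2·8 + -2·-2 + -1·-5 = 25
  a_5 = 2·25 + -2·8 + -1·-2 = 36
  a_6 = 2·36 + -2·25 + -1·8 = 14
  a_7 = 2·14 + -2·36 + -1·25 = -69
  a_8 = 2·-69 + -2·14 + -1·36 = -202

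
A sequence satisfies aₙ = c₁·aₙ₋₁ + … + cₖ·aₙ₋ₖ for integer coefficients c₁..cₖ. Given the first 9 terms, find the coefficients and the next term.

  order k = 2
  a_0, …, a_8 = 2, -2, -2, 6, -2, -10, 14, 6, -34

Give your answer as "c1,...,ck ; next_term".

  a_2 = -1·-2 + -2·2 = -2
  a_3 = -1·-2 + -2·-2 = 6
  a_4 = -1·6 + -2·-2 = -2
  a_5 = -1·-2 + -2·6 = -10
  a_6 = -1·-10 + -2·-2 = 14
  a_7 = -1·14 + -2·-10 = 6
  a_8 = -1·6 + -2·14 = -34
  a_9 = -1·-34 + -2·6 = 22

-1,-2 ; 22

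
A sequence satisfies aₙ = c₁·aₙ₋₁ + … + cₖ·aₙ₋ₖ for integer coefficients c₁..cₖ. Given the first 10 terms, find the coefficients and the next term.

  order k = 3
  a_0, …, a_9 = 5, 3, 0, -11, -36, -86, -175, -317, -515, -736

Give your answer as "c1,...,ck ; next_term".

3,-2,-1 ; -861

  a_3 = 3·0 + -2·3 + -1·5 = -11
  a_4 = 3·-11 + -2·0 + -1·3 = -36
  a_5 = 3·-36 + -2·-11 + -1·0 = -86
  a_6 = 3·-86 + -2·-36 + -1·-11 = -175
  a_7 = 3·-175 + -2·-86 + -1·-36 = -317
  a_8 = 3·-317 + -2·-175 + -1·-86 = -515
  a_9 = 3·-515 + -2·-317 + -1·-175 = -736
  a_10 = 3·-736 + -2·-515 + -1·-317 = -861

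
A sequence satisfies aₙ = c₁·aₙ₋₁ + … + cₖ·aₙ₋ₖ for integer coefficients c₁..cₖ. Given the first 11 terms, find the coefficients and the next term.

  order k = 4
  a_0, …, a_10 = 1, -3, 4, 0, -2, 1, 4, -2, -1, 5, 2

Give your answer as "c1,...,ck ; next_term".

0,0,1,1 ; -3

  a_4 = 0·0 + 0·4 + 1·-3 + 1·1 = -2
  a_5 = 0·-2 + 0·0 + 1·4 + 1·-3 = 1
  a_6 = 0·1 + 0·-2 + 1·0 + 1·4 = 4
  a_7 = 0·4 + 0·1 + 1·-2 + 1·0 = -2
  a_8 = 0·-2 + 0·4 + 1·1 + 1·-2 = -1
  a_9 = 0·-1 + 0·-2 + 1·4 + 1·1 = 5
  a_10 = 0·5 + 0·-1 + 1·-2 + 1·4 = 2
  a_11 = 0·2 + 0·5 + 1·-1 + 1·-2 = -3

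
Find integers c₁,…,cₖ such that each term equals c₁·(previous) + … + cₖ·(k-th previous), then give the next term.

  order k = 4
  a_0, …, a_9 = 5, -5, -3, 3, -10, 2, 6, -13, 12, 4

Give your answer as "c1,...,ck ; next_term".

  a_4 = 0·3 + 0·-3 + 1·-5 + -1·5 = -10
  a_5 = 0·-10 + 0·3 + 1·-3 + -1·-5 = 2
  a_6 = 0·2 + 0·-10 + 1·3 + -1·-3 = 6
  a_7 = 0·6 + 0·2 + 1·-10 + -1·3 = -13
  a_8 = 0·-13 + 0·6 + 1·2 + -1·-10 = 12
  a_9 = 0·12 + 0·-13 + 1·6 + -1·2 = 4
  a_10 = 0·4 + 0·12 + 1·-13 + -1·6 = -19

0,0,1,-1 ; -19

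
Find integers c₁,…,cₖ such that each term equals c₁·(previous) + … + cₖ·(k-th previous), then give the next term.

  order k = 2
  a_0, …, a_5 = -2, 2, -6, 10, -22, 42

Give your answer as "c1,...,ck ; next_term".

  a_2 = -1·2 + 2·-2 = -6
  a_3 = -1·-6 + 2·2 = 10
  a_4 = -1·10 + 2·-6 = -22
  a_5 = -1·-22 + 2·10 = 42
  a_6 = -1·42 + 2·-22 = -86

-1,2 ; -86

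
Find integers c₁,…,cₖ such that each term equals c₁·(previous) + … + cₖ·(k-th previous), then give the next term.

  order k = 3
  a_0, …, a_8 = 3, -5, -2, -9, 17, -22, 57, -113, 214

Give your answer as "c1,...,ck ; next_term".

-1,1,-2 ; -441

  a_3 = -1·-2 + 1·-5 + -2·3 = -9
  a_4 = -1·-9 + 1·-2 + -2·-5 = 17
  a_5 = -1·17 + 1·-9 + -2·-2 = -22
  a_6 = -1·-22 + 1·17 + -2·-9 = 57
  a_7 = -1·57 + 1·-22 + -2·17 = -113
  a_8 = -1·-113 + 1·57 + -2·-22 = 214
  a_9 = -1·214 + 1·-113 + -2·57 = -441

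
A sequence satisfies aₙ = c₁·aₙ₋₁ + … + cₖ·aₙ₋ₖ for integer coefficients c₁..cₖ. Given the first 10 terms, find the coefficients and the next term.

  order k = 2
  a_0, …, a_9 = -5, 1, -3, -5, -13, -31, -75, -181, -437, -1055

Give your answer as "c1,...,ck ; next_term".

  a_2 = 2·1 + 1·-5 = -3
  a_3 = 2·-3 + 1·1 = -5
  a_4 = 2·-5 + 1·-3 = -13
  a_5 = 2·-13 + 1·-5 = -31
  a_6 = 2·-31 + 1·-13 = -75
  a_7 = 2·-75 + 1·-31 = -181
  a_8 = 2·-181 + 1·-75 = -437
  a_9 = 2·-437 + 1·-181 = -1055
  a_10 = 2·-1055 + 1·-437 = -2547

2,1 ; -2547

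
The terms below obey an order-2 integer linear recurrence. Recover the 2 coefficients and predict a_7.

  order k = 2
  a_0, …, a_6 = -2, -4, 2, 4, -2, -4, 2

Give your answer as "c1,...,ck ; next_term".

  a_2 = 0·-4 + -1·-2 = 2
  a_3 = 0·2 + -1·-4 = 4
  a_4 = 0·4 + -1·2 = -2
  a_5 = 0·-2 + -1·4 = -4
  a_6 = 0·-4 + -1·-2 = 2
  a_7 = 0·2 + -1·-4 = 4

0,-1 ; 4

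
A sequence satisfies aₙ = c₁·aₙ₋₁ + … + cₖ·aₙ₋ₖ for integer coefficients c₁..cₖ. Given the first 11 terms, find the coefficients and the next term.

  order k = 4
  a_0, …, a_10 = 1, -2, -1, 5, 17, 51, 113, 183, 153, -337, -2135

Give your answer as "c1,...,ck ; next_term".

3,-2,-2,-4 ; -6769

  a_4 = 3·5 + -2·-1 + -2·-2 + -4·1 = 17
  a_5 = 3·17 + -2·5 + -2·-1 + -4·-2 = 51
  a_6 = 3·51 + -2·17 + -2·5 + -4·-1 = 113
  a_7 = 3·113 + -2·51 + -2·17 + -4·5 = 183
  a_8 = 3·183 + -2·113 + -2·51 + -4·17 = 153
  a_9 = 3·153 + -2·183 + -2·113 + -4·51 = -337
  a_10 = 3·-337 + -2·153 + -2·183 + -4·113 = -2135
  a_11 = 3·-2135 + -2·-337 + -2·153 + -4·183 = -6769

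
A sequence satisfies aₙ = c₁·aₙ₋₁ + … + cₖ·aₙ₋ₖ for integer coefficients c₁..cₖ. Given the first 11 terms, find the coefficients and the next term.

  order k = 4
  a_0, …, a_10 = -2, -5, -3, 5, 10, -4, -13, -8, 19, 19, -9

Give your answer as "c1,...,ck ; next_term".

  a_4 = -1·5 + -1·-3 + -2·-5 + -1·-2 = 10
  a_5 = -1·10 + -1·5 + -2·-3 + -1·-5 = -4
  a_6 = -1·-4 + -1·10 + -2·5 + -1·-3 = -13
  a_7 = -1·-13 + -1·-4 + -2·10 + -1·5 = -8
  a_8 = -1·-8 + -1·-13 + -2·-4 + -1·10 = 19
  a_9 = -1·19 + -1·-8 + -2·-13 + -1·-4 = 19
  a_10 = -1·19 + -1·19 + -2·-8 + -1·-13 = -9
  a_11 = -1·-9 + -1·19 + -2·19 + -1·-8 = -40

-1,-1,-2,-1 ; -40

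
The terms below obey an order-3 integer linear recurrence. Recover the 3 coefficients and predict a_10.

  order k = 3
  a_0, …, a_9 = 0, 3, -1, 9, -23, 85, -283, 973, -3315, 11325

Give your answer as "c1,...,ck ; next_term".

-3,2,2 ; -38659

  a_3 = -3·-1 + 2·3 + 2·0 = 9
  a_4 = -3·9 + 2·-1 + 2·3 = -23
  a_5 = -3·-23 + 2·9 + 2·-1 = 85
  a_6 = -3·85 + 2·-23 + 2·9 = -283
  a_7 = -3·-283 + 2·85 + 2·-23 = 973
  a_8 = -3·973 + 2·-283 + 2·85 = -3315
  a_9 = -3·-3315 + 2·973 + 2·-283 = 11325
  a_10 = -3·11325 + 2·-3315 + 2·973 = -38659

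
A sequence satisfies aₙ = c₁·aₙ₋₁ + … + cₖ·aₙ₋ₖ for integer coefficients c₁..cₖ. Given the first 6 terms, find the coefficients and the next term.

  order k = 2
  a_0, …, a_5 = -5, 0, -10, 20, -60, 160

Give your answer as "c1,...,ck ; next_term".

-2,2 ; -440

  a_2 = -2·0 + 2·-5 = -10
  a_3 = -2·-10 + 2·0 = 20
  a_4 = -2·20 + 2·-10 = -60
  a_5 = -2·-60 + 2·20 = 160
  a_6 = -2·160 + 2·-60 = -440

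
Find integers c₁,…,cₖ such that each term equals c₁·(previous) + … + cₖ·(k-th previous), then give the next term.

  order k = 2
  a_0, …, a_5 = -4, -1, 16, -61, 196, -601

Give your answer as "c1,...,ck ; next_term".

-4,-3 ; 1816

  a_2 = -4·-1 + -3·-4 = 16
  a_3 = -4·16 + -3·-1 = -61
  a_4 = -4·-61 + -3·16 = 196
  a_5 = -4·196 + -3·-61 = -601
  a_6 = -4·-601 + -3·196 = 1816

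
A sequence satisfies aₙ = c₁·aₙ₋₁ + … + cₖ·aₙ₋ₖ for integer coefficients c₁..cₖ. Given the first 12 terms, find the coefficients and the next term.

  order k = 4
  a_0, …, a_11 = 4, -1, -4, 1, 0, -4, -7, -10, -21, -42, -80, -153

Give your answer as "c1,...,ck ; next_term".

1,1,1,1 ; -296

  a_4 = 1·1 + 1·-4 + 1·-1 + 1·4 = 0
  a_5 = 1·0 + 1·1 + 1·-4 + 1·-1 = -4
  a_6 = 1·-4 + 1·0 + 1·1 + 1·-4 = -7
  a_7 = 1·-7 + 1·-4 + 1·0 + 1·1 = -10
  a_8 = 1·-10 + 1·-7 + 1·-4 + 1·0 = -21
  a_9 = 1·-21 + 1·-10 + 1·-7 + 1·-4 = -42
  a_10 = 1·-42 + 1·-21 + 1·-10 + 1·-7 = -80
  a_11 = 1·-80 + 1·-42 + 1·-21 + 1·-10 = -153
  a_12 = 1·-153 + 1·-80 + 1·-42 + 1·-21 = -296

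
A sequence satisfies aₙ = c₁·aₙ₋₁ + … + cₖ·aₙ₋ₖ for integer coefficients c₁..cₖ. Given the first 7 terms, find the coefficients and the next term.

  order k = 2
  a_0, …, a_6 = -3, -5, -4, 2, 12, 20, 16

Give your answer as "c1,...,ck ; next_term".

  a_2 = 2·-5 + -2·-3 = -4
  a_3 = 2·-4 + -2·-5 = 2
  a_4 = 2·2 + -2·-4 = 12
  a_5 = 2·12 + -2·2 = 20
  a_6 = 2·20 + -2·12 = 16
  a_7 = 2·16 + -2·20 = -8

2,-2 ; -8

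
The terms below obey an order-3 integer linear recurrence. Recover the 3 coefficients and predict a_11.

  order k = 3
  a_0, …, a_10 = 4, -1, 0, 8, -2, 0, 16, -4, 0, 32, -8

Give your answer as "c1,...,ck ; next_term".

  a_3 = 0·0 + 0·-1 + 2·4 = 8
  a_4 = 0·8 + 0·0 + 2·-1 = -2
  a_5 = 0·-2 + 0·8 + 2·0 = 0
  a_6 = 0·0 + 0·-2 + 2·8 = 16
  a_7 = 0·16 + 0·0 + 2·-2 = -4
  a_8 = 0·-4 + 0·16 + 2·0 = 0
  a_9 = 0·0 + 0·-4 + 2·16 = 32
  a_10 = 0·32 + 0·0 + 2·-4 = -8
  a_11 = 0·-8 + 0·32 + 2·0 = 0

0,0,2 ; 0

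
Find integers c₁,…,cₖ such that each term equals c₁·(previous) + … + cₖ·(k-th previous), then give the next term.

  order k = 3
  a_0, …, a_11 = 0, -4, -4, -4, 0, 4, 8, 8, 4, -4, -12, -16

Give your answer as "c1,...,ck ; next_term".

1,0,-1 ; -12

  a_3 = 1·-4 + 0·-4 + -1·0 = -4
  a_4 = 1·-4 + 0·-4 + -1·-4 = 0
  a_5 = 1·0 + 0·-4 + -1·-4 = 4
  a_6 = 1·4 + 0·0 + -1·-4 = 8
  a_7 = 1·8 + 0·4 + -1·0 = 8
  a_8 = 1·8 + 0·8 + -1·4 = 4
  a_9 = 1·4 + 0·8 + -1·8 = -4
  a_10 = 1·-4 + 0·4 + -1·8 = -12
  a_11 = 1·-12 + 0·-4 + -1·4 = -16
  a_12 = 1·-16 + 0·-12 + -1·-4 = -12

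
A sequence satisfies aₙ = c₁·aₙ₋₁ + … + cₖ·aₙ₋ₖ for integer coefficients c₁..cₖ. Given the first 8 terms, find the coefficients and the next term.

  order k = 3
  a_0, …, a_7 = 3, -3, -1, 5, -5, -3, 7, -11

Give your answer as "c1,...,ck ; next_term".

  a_3 = 1·-1 + 1·-3 + 3·3 = 5
  a_4 = 1·5 + 1·-1 + 3·-3 = -5
  a_5 = 1·-5 + 1·5 + 3·-1 = -3
  a_6 = 1·-3 + 1·-5 + 3·5 = 7
  a_7 = 1·7 + 1·-3 + 3·-5 = -11
  a_8 = 1·-11 + 1·7 + 3·-3 = -13

1,1,3 ; -13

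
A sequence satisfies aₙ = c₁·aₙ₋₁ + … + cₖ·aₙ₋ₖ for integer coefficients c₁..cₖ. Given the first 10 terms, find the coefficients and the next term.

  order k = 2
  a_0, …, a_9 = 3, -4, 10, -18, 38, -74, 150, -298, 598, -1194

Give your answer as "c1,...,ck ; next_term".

  a_2 = -1·-4 + 2·3 = 10
  a_3 = -1·10 + 2·-4 = -18
  a_4 = -1·-18 + 2·10 = 38
  a_5 = -1·38 + 2·-18 = -74
  a_6 = -1·-74 + 2·38 = 150
  a_7 = -1·150 + 2·-74 = -298
  a_8 = -1·-298 + 2·150 = 598
  a_9 = -1·598 + 2·-298 = -1194
  a_10 = -1·-1194 + 2·598 = 2390

-1,2 ; 2390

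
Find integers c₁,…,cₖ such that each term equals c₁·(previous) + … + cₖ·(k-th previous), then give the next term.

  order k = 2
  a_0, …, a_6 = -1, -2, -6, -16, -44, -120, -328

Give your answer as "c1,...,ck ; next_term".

2,2 ; -896

  a_2 = 2·-2 + 2·-1 = -6
  a_3 = 2·-6 + 2·-2 = -16
  a_4 = 2·-16 + 2·-6 = -44
  a_5 = 2·-44 + 2·-16 = -120
  a_6 = 2·-120 + 2·-44 = -328
  a_7 = 2·-328 + 2·-120 = -896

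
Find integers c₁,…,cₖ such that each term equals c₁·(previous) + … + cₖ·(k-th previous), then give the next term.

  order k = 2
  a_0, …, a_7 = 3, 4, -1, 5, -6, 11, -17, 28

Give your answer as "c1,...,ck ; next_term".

  a_2 = -1·4 + 1·3 = -1
  a_3 = -1·-1 + 1·4 = 5
  a_4 = -1·5 + 1·-1 = -6
  a_5 = -1·-6 + 1·5 = 11
  a_6 = -1·11 + 1·-6 = -17
  a_7 = -1·-17 + 1·11 = 28
  a_8 = -1·28 + 1·-17 = -45

-1,1 ; -45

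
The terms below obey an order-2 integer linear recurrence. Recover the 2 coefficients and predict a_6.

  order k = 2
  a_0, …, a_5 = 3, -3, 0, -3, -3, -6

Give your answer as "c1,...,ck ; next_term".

1,1 ; -9

  a_2 = 1·-3 + 1·3 = 0
  a_3 = 1·0 + 1·-3 = -3
  a_4 = 1·-3 + 1·0 = -3
  a_5 = 1·-3 + 1·-3 = -6
  a_6 = 1·-6 + 1·-3 = -9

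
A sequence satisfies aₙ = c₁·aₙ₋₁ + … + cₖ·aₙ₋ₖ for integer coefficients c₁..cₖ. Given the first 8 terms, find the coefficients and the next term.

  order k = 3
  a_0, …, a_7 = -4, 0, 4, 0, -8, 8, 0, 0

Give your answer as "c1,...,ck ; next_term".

-2,-2,-2 ; -16

  a_3 = -2·4 + -2·0 + -2·-4 = 0
  a_4 = -2·0 + -2·4 + -2·0 = -8
  a_5 = -2·-8 + -2·0 + -2·4 = 8
  a_6 = -2·8 + -2·-8 + -2·0 = 0
  a_7 = -2·0 + -2·8 + -2·-8 = 0
  a_8 = -2·0 + -2·0 + -2·8 = -16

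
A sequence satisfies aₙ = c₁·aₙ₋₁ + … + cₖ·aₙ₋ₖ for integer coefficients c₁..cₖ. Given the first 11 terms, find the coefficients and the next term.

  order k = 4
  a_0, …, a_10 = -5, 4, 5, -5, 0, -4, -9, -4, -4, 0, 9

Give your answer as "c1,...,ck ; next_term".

1,0,0,-1 ; 13

  a_4 = 1·-5 + 0·5 + 0·4 + -1·-5 = 0
  a_5 = 1·0 + 0·-5 + 0·5 + -1·4 = -4
  a_6 = 1·-4 + 0·0 + 0·-5 + -1·5 = -9
  a_7 = 1·-9 + 0·-4 + 0·0 + -1·-5 = -4
  a_8 = 1·-4 + 0·-9 + 0·-4 + -1·0 = -4
  a_9 = 1·-4 + 0·-4 + 0·-9 + -1·-4 = 0
  a_10 = 1·0 + 0·-4 + 0·-4 + -1·-9 = 9
  a_11 = 1·9 + 0·0 + 0·-4 + -1·-4 = 13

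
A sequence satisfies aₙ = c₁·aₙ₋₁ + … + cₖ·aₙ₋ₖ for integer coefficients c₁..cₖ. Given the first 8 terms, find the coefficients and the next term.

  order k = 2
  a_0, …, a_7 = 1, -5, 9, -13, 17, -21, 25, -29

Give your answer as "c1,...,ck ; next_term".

-2,-1 ; 33

  a_2 = -2·-5 + -1·1 = 9
  a_3 = -2·9 + -1·-5 = -13
  a_4 = -2·-13 + -1·9 = 17
  a_5 = -2·17 + -1·-13 = -21
  a_6 = -2·-21 + -1·17 = 25
  a_7 = -2·25 + -1·-21 = -29
  a_8 = -2·-29 + -1·25 = 33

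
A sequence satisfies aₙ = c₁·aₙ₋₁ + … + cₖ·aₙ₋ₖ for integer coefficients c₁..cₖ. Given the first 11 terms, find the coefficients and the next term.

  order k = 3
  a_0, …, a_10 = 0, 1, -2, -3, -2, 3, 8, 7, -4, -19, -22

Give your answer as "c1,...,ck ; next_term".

1,-1,-1 ; 1

  a_3 = 1·-2 + -1·1 + -1·0 = -3
  a_4 = 1·-3 + -1·-2 + -1·1 = -2
  a_5 = 1·-2 + -1·-3 + -1·-2 = 3
  a_6 = 1·3 + -1·-2 + -1·-3 = 8
  a_7 = 1·8 + -1·3 + -1·-2 = 7
  a_8 = 1·7 + -1·8 + -1·3 = -4
  a_9 = 1·-4 + -1·7 + -1·8 = -19
  a_10 = 1·-19 + -1·-4 + -1·7 = -22
  a_11 = 1·-22 + -1·-19 + -1·-4 = 1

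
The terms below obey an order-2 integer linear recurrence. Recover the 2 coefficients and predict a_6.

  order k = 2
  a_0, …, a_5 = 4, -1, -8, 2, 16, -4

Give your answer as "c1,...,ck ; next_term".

  a_2 = 0·-1 + -2·4 = -8
  a_3 = 0·-8 + -2·-1 = 2
  a_4 = 0·2 + -2·-8 = 16
  a_5 = 0·16 + -2·2 = -4
  a_6 = 0·-4 + -2·16 = -32

0,-2 ; -32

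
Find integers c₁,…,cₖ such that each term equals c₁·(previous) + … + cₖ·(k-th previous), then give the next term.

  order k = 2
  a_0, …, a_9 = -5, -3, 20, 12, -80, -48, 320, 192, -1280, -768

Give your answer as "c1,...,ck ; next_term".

0,-4 ; 5120

  a_2 = 0·-3 + -4·-5 = 20
  a_3 = 0·20 + -4·-3 = 12
  a_4 = 0·12 + -4·20 = -80
  a_5 = 0·-80 + -4·12 = -48
  a_6 = 0·-48 + -4·-80 = 320
  a_7 = 0·320 + -4·-48 = 192
  a_8 = 0·192 + -4·320 = -1280
  a_9 = 0·-1280 + -4·192 = -768
  a_10 = 0·-768 + -4·-1280 = 5120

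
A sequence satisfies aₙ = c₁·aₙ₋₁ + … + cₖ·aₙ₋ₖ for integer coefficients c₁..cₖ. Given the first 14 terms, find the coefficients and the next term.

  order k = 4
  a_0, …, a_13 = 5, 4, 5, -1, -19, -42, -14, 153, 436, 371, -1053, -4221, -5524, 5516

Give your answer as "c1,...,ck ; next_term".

  a_4 = 2·-1 + -3·5 + -3·4 + 2·5 = -19
  a_5 = 2·-19 + -3·-1 + -3·5 + 2·4 = -42
  a_6 = 2·-42 + -3·-19 + -3·-1 + 2·5 = -14
  a_7 = 2·-14 + -3·-42 + -3·-19 + 2·-1 = 153
  a_8 = 2·153 + -3·-14 + -3·-42 + 2·-19 = 436
  a_9 = 2·436 + -3·153 + -3·-14 + 2·-42 = 371
  a_10 = 2·371 + -3·436 + -3·153 + 2·-14 = -1053
  a_11 = 2·-1053 + -3·371 + -3·436 + 2·153 = -4221
  a_12 = 2·-4221 + -3·-1053 + -3·371 + 2·436 = -5524
  a_13 = 2·-5524 + -3·-4221 + -3·-1053 + 2·371 = 5516
  a_14 = 2·5516 + -3·-5524 + -3·-4221 + 2·-1053 = 38161

2,-3,-3,2 ; 38161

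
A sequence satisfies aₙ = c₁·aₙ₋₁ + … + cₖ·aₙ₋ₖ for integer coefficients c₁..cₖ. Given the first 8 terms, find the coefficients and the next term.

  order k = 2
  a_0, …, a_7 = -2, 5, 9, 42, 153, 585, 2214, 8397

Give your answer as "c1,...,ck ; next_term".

3,3 ; 31833

  a_2 = 3·5 + 3·-2 = 9
  a_3 = 3·9 + 3·5 = 42
  a_4 = 3·42 + 3·9 = 153
  a_5 = 3·153 + 3·42 = 585
  a_6 = 3·585 + 3·153 = 2214
  a_7 = 3·2214 + 3·585 = 8397
  a_8 = 3·8397 + 3·2214 = 31833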